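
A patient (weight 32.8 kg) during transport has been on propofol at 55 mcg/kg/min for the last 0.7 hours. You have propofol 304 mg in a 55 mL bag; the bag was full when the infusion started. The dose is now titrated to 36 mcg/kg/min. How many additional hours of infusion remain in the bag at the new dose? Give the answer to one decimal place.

3.2 hours

Initial rate:
Dose = 55 mcg/kg/min × 32.8 kg = 1804 mcg/min
1804 mcg/min × 60 min/hr = 108240 mcg/hr
Concentration = 304 mg ÷ 55 mL = 5.527273 mg/mL = 5527.273 mcg/mL
Rate = 108240 mcg/hr ÷ 5527.273 mcg/mL = 19.58289 mL/hr
Volume infused so far = 19.58289 mL/hr × 0.7 hr = 13.70803 mL
Volume remaining = 55 − 13.70803 = 41.29197 mL
New rate:
Dose = 36 mcg/kg/min × 32.8 kg = 1180.8 mcg/min
1180.8 mcg/min × 60 min/hr = 70848 mcg/hr
Rate = 70848 mcg/hr ÷ 5527.273 mcg/mL = 12.81789 mL/hr
Time remaining = 41.29197 mL ÷ 12.81789 mL/hr = 3.221432 hr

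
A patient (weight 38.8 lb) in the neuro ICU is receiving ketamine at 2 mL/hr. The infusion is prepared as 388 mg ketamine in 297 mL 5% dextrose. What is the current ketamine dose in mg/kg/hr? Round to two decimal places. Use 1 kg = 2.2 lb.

0.15 mg/kg/hr

Weight = 38.8 lb ÷ 2.2 lb/kg = 17.63636 kg
Concentration = 388 mg ÷ 297 mL = 1.306397 mg/mL
Drug rate = 2 mL/hr × 1.306397 mg/mL = 2.612795 mg/hr
2.612795 mg/hr ÷ 17.63636 kg = 0.1481481 mg/kg/hr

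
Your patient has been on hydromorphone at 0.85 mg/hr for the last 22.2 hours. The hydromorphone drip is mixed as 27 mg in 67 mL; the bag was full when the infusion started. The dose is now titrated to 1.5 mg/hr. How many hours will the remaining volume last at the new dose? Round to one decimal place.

5.4 hours

Initial rate:
Concentration = 27 mg ÷ 67 mL = 0.4029851 mg/mL
Rate = 0.85 mg/hr ÷ 0.4029851 mg/mL = 2.109259 mL/hr
Volume infused so far = 2.109259 mL/hr × 22.2 hr = 46.82556 mL
Volume remaining = 67 − 46.82556 = 20.17444 mL
New rate:
Rate = 1.5 mg/hr ÷ 0.4029851 mg/mL = 3.722222 mL/hr
Time remaining = 20.17444 mL ÷ 3.722222 mL/hr = 5.42 hr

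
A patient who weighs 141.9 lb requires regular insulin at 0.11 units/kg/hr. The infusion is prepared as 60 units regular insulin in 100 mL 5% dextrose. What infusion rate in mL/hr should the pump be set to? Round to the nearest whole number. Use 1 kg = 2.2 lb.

Weight = 141.9 lb ÷ 2.2 lb/kg = 64.5 kg
Dose = 0.11 units/kg/hr × 64.5 kg = 7.095 units/hr
Concentration = 60 units ÷ 100 mL = 0.6 units/mL
Rate = 7.095 units/hr ÷ 0.6 units/mL = 11.825 mL/hr

12 mL/hr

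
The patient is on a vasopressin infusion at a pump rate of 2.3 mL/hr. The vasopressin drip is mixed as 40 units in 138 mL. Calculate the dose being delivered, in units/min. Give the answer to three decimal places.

0.011 units/min

Concentration = 40 units ÷ 138 mL = 0.2898551 units/mL
Drug rate = 2.3 mL/hr × 0.2898551 units/mL = 0.6666667 units/hr
0.6666667 units/hr ÷ 60 min/hr = 0.01111111 units/min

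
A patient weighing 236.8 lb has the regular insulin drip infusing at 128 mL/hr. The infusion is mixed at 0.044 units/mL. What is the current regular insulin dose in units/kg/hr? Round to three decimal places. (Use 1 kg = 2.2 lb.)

Weight = 236.8 lb ÷ 2.2 lb/kg = 107.6364 kg
Drug rate = 128 mL/hr × 0.044 units/mL = 5.632 units/hr
5.632 units/hr ÷ 107.6364 kg = 0.05232432 units/kg/hr

0.052 units/kg/hr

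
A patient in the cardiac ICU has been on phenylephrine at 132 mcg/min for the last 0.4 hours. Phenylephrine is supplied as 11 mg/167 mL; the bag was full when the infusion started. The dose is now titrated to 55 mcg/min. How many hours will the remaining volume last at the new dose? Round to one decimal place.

2.4 hours

Initial rate:
132 mcg/min × 60 min/hr = 7920 mcg/hr
Concentration = 11 mg ÷ 167 mL = 0.06586826 mg/mL = 65.86826 mcg/mL
Rate = 7920 mcg/hr ÷ 65.86826 mcg/mL = 120.24 mL/hr
Volume infused so far = 120.24 mL/hr × 0.4 hr = 48.096 mL
Volume remaining = 167 − 48.096 = 118.904 mL
New rate:
55 mcg/min × 60 min/hr = 3300 mcg/hr
Rate = 3300 mcg/hr ÷ 65.86826 mcg/mL = 50.1 mL/hr
Time remaining = 118.904 mL ÷ 50.1 mL/hr = 2.373333 hr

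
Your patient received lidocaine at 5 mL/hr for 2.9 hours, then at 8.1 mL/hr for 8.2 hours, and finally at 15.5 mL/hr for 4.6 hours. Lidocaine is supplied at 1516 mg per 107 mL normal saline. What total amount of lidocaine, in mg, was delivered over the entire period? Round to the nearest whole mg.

Concentration = 1516 mg ÷ 107 mL = 14.16822 mg/mL
Stage 1: 5 mL/hr × 2.9 hr = 14.5 mL → 14.5 mL × 14.16822 mg/mL = 205.4393 mg
Stage 2: 8.1 mL/hr × 8.2 hr = 66.42 mL → 66.42 mL × 14.16822 mg/mL = 941.0535 mg
Stage 3: 15.5 mL/hr × 4.6 hr = 71.3 mL → 71.3 mL × 14.16822 mg/mL = 1010.194 mg
Total = 205.4393 + 941.0535 + 1010.194 = 2156.687 mg

2157 mg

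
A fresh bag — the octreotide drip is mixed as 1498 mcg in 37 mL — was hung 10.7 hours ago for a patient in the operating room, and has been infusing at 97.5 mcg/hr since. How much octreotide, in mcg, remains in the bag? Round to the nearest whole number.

455 mcg

Concentration = 1498 mcg ÷ 37 mL = 40.48649 mcg/mL
Rate = 97.5 mcg/hr ÷ 40.48649 mcg/mL = 2.408211 mL/hr
Volume infused = 2.408211 mL/hr × 10.7 hr = 25.76786 mL
Volume remaining = 37 − 25.76786 = 11.23214 mL
Drug remaining = 11.23214 mL × 40.48649 mcg/mL = 454.75 mcg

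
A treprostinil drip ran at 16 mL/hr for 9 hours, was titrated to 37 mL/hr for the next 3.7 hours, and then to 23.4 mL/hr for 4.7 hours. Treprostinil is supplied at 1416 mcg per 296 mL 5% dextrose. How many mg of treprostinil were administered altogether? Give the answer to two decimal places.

1.87 mg

Concentration = 1416 mcg ÷ 296 mL = 4.783784 mcg/mL
Stage 1: 16 mL/hr × 9 hr = 144 mL → 144 mL × 4.783784 mcg/mL = 688.8649 mcg
Stage 2: 37 mL/hr × 3.7 hr = 136.9 mL → 136.9 mL × 4.783784 mcg/mL = 654.9 mcg
Stage 3: 23.4 mL/hr × 4.7 hr = 109.98 mL → 109.98 mL × 4.783784 mcg/mL = 526.1205 mcg
Total = 688.8649 + 654.9 + 526.1205 = 1869.885 mcg = 1.869885 mg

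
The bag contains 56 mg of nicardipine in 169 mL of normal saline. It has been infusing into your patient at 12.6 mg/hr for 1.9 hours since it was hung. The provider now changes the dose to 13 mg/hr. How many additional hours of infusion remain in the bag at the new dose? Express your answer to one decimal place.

2.5 hours

Initial rate:
Concentration = 56 mg ÷ 169 mL = 0.3313609 mg/mL
Rate = 12.6 mg/hr ÷ 0.3313609 mg/mL = 38.025 mL/hr
Volume infused so far = 38.025 mL/hr × 1.9 hr = 72.2475 mL
Volume remaining = 169 − 72.2475 = 96.7525 mL
New rate:
Rate = 13 mg/hr ÷ 0.3313609 mg/mL = 39.23214 mL/hr
Time remaining = 96.7525 mL ÷ 39.23214 mL/hr = 2.466154 hr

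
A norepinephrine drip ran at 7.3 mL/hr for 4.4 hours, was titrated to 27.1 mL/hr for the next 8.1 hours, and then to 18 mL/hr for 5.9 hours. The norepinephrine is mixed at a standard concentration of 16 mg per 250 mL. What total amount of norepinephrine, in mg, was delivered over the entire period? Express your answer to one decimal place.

Concentration = 16 mg ÷ 250 mL = 0.064 mg/mL
Stage 1: 7.3 mL/hr × 4.4 hr = 32.12 mL → 32.12 mL × 0.064 mg/mL = 2.05568 mg
Stage 2: 27.1 mL/hr × 8.1 hr = 219.51 mL → 219.51 mL × 0.064 mg/mL = 14.04864 mg
Stage 3: 18 mL/hr × 5.9 hr = 106.2 mL → 106.2 mL × 0.064 mg/mL = 6.7968 mg
Total = 2.05568 + 14.04864 + 6.7968 = 22.90112 mg

22.9 mg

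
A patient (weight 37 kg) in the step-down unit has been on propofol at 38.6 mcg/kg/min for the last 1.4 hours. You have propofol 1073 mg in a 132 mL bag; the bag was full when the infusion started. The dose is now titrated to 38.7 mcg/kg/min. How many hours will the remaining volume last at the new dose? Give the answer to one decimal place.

Initial rate:
Dose = 38.6 mcg/kg/min × 37 kg = 1428.2 mcg/min
1428.2 mcg/min × 60 min/hr = 85692 mcg/hr
Concentration = 1073 mg ÷ 132 mL = 8.128788 mg/mL = 8128.788 mcg/mL
Rate = 85692 mcg/hr ÷ 8128.788 mcg/mL = 10.54179 mL/hr
Volume infused so far = 10.54179 mL/hr × 1.4 hr = 14.75851 mL
Volume remaining = 132 − 14.75851 = 117.2415 mL
New rate:
Dose = 38.7 mcg/kg/min × 37 kg = 1431.9 mcg/min
1431.9 mcg/min × 60 min/hr = 85914 mcg/hr
Rate = 85914 mcg/hr ÷ 8128.788 mcg/mL = 10.5691 mL/hr
Time remaining = 117.2415 mL ÷ 10.5691 mL/hr = 11.09285 hr

11.1 hours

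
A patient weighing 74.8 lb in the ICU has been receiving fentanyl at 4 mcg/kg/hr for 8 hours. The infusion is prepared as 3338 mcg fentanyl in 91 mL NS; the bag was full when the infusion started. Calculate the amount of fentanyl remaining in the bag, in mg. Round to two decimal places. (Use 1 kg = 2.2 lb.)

2.25 mg

Weight = 74.8 lb ÷ 2.2 lb/kg = 34 kg
Dose = 4 mcg/kg/hr × 34 kg = 136 mcg/hr
Concentration = 3338 mcg ÷ 91 mL = 36.68132 mcg/mL
Rate = 136 mcg/hr ÷ 36.68132 mcg/mL = 3.707609 mL/hr
Volume infused = 3.707609 mL/hr × 8 hr = 29.66087 mL
Volume remaining = 91 − 29.66087 = 61.33913 mL
Drug remaining = 61.33913 mL × 36.68132 mcg/mL = 2250 mcg = 2.25 mg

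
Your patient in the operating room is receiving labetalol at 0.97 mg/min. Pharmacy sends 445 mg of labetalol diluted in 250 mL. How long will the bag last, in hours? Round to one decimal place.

7.6 hours

0.97 mg/min × 60 min/hr = 58.2 mg/hr
Concentration = 445 mg ÷ 250 mL = 1.78 mg/mL
Rate = 58.2 mg/hr ÷ 1.78 mg/mL = 32.69663 mL/hr
Duration = 250 mL ÷ 32.69663 mL/hr = 7.646048 hr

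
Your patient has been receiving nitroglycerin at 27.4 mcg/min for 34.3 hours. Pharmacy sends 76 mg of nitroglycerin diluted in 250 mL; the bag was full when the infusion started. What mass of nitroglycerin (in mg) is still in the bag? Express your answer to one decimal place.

19.6 mg

27.4 mcg/min × 60 min/hr = 1644 mcg/hr
Concentration = 76 mg ÷ 250 mL = 0.304 mg/mL = 304 mcg/mL
Rate = 1644 mcg/hr ÷ 304 mcg/mL = 5.407895 mL/hr
Volume infused = 5.407895 mL/hr × 34.3 hr = 185.4908 mL
Volume remaining = 250 − 185.4908 = 64.50921 mL
Drug remaining = 64.50921 mL × 304 mcg/mL = 19610.8 mcg = 19.6108 mg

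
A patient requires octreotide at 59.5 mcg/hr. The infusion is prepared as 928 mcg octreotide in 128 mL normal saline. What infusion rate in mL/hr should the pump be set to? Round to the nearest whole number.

Concentration = 928 mcg ÷ 128 mL = 7.25 mcg/mL
Rate = 59.5 mcg/hr ÷ 7.25 mcg/mL = 8.206897 mL/hr

8 mL/hr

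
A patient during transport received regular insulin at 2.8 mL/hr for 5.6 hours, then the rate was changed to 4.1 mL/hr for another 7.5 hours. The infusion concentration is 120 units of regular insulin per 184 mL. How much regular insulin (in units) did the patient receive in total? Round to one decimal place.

30.3 units

Concentration = 120 units ÷ 184 mL = 0.6521739 units/mL
Stage 1: 2.8 mL/hr × 5.6 hr = 15.68 mL → 15.68 mL × 0.6521739 units/mL = 10.22609 units
Stage 2: 4.1 mL/hr × 7.5 hr = 30.75 mL → 30.75 mL × 0.6521739 units/mL = 20.05435 units
Total = 10.22609 + 20.05435 = 30.28043 units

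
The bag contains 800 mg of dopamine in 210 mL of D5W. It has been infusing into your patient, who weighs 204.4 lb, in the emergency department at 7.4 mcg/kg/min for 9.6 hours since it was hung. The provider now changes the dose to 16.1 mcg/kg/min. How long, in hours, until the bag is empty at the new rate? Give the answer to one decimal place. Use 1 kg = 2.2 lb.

4.5 hours

Initial rate:
Weight = 204.4 lb ÷ 2.2 lb/kg = 92.90909 kg
Dose = 7.4 mcg/kg/min × 92.90909 kg = 687.5273 mcg/min
687.5273 mcg/min × 60 min/hr = 41251.64 mcg/hr
Concentration = 800 mg ÷ 210 mL = 3.809524 mg/mL = 3809.524 mcg/mL
Rate = 41251.64 mcg/hr ÷ 3809.524 mcg/mL = 10.82855 mL/hr
Volume infused so far = 10.82855 mL/hr × 9.6 hr = 103.9541 mL
Volume remaining = 210 − 103.9541 = 106.0459 mL
New rate:
Dose = 16.1 mcg/kg/min × 92.90909 kg = 1495.836 mcg/min
1495.836 mcg/min × 60 min/hr = 89750.18 mcg/hr
Rate = 89750.18 mcg/hr ÷ 3809.524 mcg/mL = 23.55942 mL/hr
Time remaining = 106.0459 mL ÷ 23.55942 mL/hr = 4.501209 hr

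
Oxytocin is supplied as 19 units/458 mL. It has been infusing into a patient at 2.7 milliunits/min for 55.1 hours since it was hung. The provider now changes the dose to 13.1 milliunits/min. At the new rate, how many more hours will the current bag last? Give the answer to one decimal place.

12.8 hours

Initial rate:
2.7 milliunits/min × 60 min/hr = 162 milliunits/hr
Concentration = 19 units ÷ 458 mL = 0.04148472 units/mL = 41.48472 milliunits/mL
Rate = 162 milliunits/hr ÷ 41.48472 milliunits/mL = 3.905053 mL/hr
Volume infused so far = 3.905053 mL/hr × 55.1 hr = 215.1684 mL
Volume remaining = 458 − 215.1684 = 242.8316 mL
New rate:
13.1 milliunits/min × 60 min/hr = 786 milliunits/hr
Rate = 786 milliunits/hr ÷ 41.48472 milliunits/mL = 18.94674 mL/hr
Time remaining = 242.8316 mL ÷ 18.94674 mL/hr = 12.81654 hr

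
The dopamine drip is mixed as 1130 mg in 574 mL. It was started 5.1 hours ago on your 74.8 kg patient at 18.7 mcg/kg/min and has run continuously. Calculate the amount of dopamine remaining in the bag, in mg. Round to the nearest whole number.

702 mg

Dose = 18.7 mcg/kg/min × 74.8 kg = 1398.76 mcg/min
1398.76 mcg/min × 60 min/hr = 83925.6 mcg/hr
Concentration = 1130 mg ÷ 574 mL = 1.968641 mg/mL = 1968.641 mcg/mL
Rate = 83925.6 mcg/hr ÷ 1968.641 mcg/mL = 42.63123 mL/hr
Volume infused = 42.63123 mL/hr × 5.1 hr = 217.4193 mL
Volume remaining = 574 − 217.4193 = 356.5807 mL
Drug remaining = 356.5807 mL × 1968.641 mcg/mL = 701979.4 mcg = 701.9794 mg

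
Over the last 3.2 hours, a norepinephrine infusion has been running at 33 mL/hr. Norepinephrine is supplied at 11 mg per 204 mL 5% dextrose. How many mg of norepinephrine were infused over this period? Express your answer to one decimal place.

5.7 mg

Concentration = 11 mg ÷ 204 mL = 0.05392157 mg/mL = 53.92157 mcg/mL
Drug rate = 33 mL/hr × 53.92157 mcg/mL = 1779.412 mcg/hr
Total = 1779.412 mcg/hr × 3.2 hr = 5694.118 mcg = 5.694118 mg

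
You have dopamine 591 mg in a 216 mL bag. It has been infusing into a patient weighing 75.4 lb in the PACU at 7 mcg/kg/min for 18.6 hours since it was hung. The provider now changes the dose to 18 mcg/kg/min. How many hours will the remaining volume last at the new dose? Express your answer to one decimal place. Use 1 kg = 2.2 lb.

Initial rate:
Weight = 75.4 lb ÷ 2.2 lb/kg = 34.27273 kg
Dose = 7 mcg/kg/min × 34.27273 kg = 239.9091 mcg/min
239.9091 mcg/min × 60 min/hr = 14394.55 mcg/hr
Concentration = 591 mg ÷ 216 mL = 2.736111 mg/mL = 2736.111 mcg/mL
Rate = 14394.55 mcg/hr ÷ 2736.111 mcg/mL = 5.260951 mL/hr
Volume infused so far = 5.260951 mL/hr × 18.6 hr = 97.85368 mL
Volume remaining = 216 − 97.85368 = 118.1463 mL
New rate:
Dose = 18 mcg/kg/min × 34.27273 kg = 616.9091 mcg/min
616.9091 mcg/min × 60 min/hr = 37014.55 mcg/hr
Rate = 37014.55 mcg/hr ÷ 2736.111 mcg/mL = 13.52816 mL/hr
Time remaining = 118.1463 mL ÷ 13.52816 mL/hr = 8.733363 hr

8.7 hours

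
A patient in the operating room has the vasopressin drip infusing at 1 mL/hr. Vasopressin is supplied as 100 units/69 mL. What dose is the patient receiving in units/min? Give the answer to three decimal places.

0.024 units/min

Concentration = 100 units ÷ 69 mL = 1.449275 units/mL
Drug rate = 1 mL/hr × 1.449275 units/mL = 1.449275 units/hr
1.449275 units/hr ÷ 60 min/hr = 0.02415459 units/min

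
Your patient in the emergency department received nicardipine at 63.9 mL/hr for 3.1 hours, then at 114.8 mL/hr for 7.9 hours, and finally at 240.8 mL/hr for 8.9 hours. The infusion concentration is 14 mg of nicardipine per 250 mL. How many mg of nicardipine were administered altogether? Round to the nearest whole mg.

182 mg

Concentration = 14 mg ÷ 250 mL = 0.056 mg/mL
Stage 1: 63.9 mL/hr × 3.1 hr = 198.09 mL → 198.09 mL × 0.056 mg/mL = 11.09304 mg
Stage 2: 114.8 mL/hr × 7.9 hr = 906.92 mL → 906.92 mL × 0.056 mg/mL = 50.78752 mg
Stage 3: 240.8 mL/hr × 8.9 hr = 2143.12 mL → 2143.12 mL × 0.056 mg/mL = 120.0147 mg
Total = 11.09304 + 50.78752 + 120.0147 = 181.8953 mg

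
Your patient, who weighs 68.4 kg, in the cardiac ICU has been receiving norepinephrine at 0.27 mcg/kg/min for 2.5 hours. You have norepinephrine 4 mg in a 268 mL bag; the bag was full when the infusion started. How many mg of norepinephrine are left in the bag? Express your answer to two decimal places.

Dose = 0.27 mcg/kg/min × 68.4 kg = 18.468 mcg/min
18.468 mcg/min × 60 min/hr = 1108.08 mcg/hr
Concentration = 4 mg ÷ 268 mL = 0.01492537 mg/mL = 14.92537 mcg/mL
Rate = 1108.08 mcg/hr ÷ 14.92537 mcg/mL = 74.24136 mL/hr
Volume infused = 74.24136 mL/hr × 2.5 hr = 185.6034 mL
Volume remaining = 268 − 185.6034 = 82.3966 mL
Drug remaining = 82.3966 mL × 14.92537 mcg/mL = 1229.8 mcg = 1.2298 mg

1.23 mg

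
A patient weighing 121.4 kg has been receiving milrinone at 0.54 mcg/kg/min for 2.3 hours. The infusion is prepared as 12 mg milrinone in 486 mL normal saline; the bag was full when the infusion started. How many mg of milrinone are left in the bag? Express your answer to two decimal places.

2.95 mg

Dose = 0.54 mcg/kg/min × 121.4 kg = 65.556 mcg/min
65.556 mcg/min × 60 min/hr = 3933.36 mcg/hr
Concentration = 12 mg ÷ 486 mL = 0.02469136 mg/mL = 24.69136 mcg/mL
Rate = 3933.36 mcg/hr ÷ 24.69136 mcg/mL = 159.3011 mL/hr
Volume infused = 159.3011 mL/hr × 2.3 hr = 366.3925 mL
Volume remaining = 486 − 366.3925 = 119.6075 mL
Drug remaining = 119.6075 mL × 24.69136 mcg/mL = 2953.272 mcg = 2.953272 mg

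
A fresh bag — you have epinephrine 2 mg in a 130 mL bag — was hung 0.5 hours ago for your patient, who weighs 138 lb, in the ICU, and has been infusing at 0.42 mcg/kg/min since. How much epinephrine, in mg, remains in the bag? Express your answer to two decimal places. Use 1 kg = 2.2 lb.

Weight = 138 lb ÷ 2.2 lb/kg = 62.72727 kg
Dose = 0.42 mcg/kg/min × 62.72727 kg = 26.34545 mcg/min
26.34545 mcg/min × 60 min/hr = 1580.727 mcg/hr
Concentration = 2 mg ÷ 130 mL = 0.01538462 mg/mL = 15.38462 mcg/mL
Rate = 1580.727 mcg/hr ÷ 15.38462 mcg/mL = 102.7473 mL/hr
Volume infused = 102.7473 mL/hr × 0.5 hr = 51.37364 mL
Volume remaining = 130 − 51.37364 = 78.62636 mL
Drug remaining = 78.62636 mL × 15.38462 mcg/mL = 1209.636 mcg = 1.209636 mg

1.21 mg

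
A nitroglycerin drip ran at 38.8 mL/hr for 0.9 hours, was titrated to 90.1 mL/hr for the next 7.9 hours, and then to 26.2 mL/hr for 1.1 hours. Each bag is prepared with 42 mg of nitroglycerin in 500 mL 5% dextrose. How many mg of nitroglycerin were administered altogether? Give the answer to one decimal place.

Concentration = 42 mg ÷ 500 mL = 0.084 mg/mL
Stage 1: 38.8 mL/hr × 0.9 hr = 34.92 mL → 34.92 mL × 0.084 mg/mL = 2.93328 mg
Stage 2: 90.1 mL/hr × 7.9 hr = 711.79 mL → 711.79 mL × 0.084 mg/mL = 59.79036 mg
Stage 3: 26.2 mL/hr × 1.1 hr = 28.82 mL → 28.82 mL × 0.084 mg/mL = 2.42088 mg
Total = 2.93328 + 59.79036 + 2.42088 = 65.14452 mg

65.1 mg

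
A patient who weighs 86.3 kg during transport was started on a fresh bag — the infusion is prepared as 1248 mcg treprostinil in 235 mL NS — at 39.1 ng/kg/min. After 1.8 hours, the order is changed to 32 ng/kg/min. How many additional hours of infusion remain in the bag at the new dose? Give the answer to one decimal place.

Initial rate:
Dose = 39.1 ng/kg/min × 86.3 kg = 3374.33 ng/min
3374.33 ng/min × 60 min/hr = 202459.8 ng/hr
Concentration = 1248 mcg ÷ 235 mL = 5.310638 mcg/mL = 5310.638 ng/mL
Rate = 202459.8 ng/hr ÷ 5310.638 ng/mL = 38.12344 mL/hr
Volume infused so far = 38.12344 mL/hr × 1.8 hr = 68.62219 mL
Volume remaining = 235 − 68.62219 = 166.3778 mL
New rate:
Dose = 32 ng/kg/min × 86.3 kg = 2761.6 ng/min
2761.6 ng/min × 60 min/hr = 165696 ng/hr
Rate = 165696 ng/hr ÷ 5310.638 ng/mL = 31.20077 mL/hr
Time remaining = 166.3778 mL ÷ 31.20077 mL/hr = 5.332491 hr

5.3 hours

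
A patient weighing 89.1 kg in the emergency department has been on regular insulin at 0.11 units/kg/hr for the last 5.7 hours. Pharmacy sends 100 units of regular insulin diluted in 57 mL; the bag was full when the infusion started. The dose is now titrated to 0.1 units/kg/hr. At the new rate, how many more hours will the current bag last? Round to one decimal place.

5.0 hours

Initial rate:
Dose = 0.11 units/kg/hr × 89.1 kg = 9.801 units/hr
Concentration = 100 units ÷ 57 mL = 1.754386 units/mL
Rate = 9.801 units/hr ÷ 1.754386 units/mL = 5.58657 mL/hr
Volume infused so far = 5.58657 mL/hr × 5.7 hr = 31.84345 mL
Volume remaining = 57 − 31.84345 = 25.15655 mL
New rate:
Dose = 0.1 units/kg/hr × 89.1 kg = 8.91 units/hr
Rate = 8.91 units/hr ÷ 1.754386 units/mL = 5.0787 mL/hr
Time remaining = 25.15655 mL ÷ 5.0787 mL/hr = 4.953345 hr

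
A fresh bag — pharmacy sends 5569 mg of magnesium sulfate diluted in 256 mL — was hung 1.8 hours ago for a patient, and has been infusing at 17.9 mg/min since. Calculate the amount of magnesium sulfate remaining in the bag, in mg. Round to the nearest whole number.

17.9 mg/min × 60 min/hr = 1074 mg/hr
Concentration = 5569 mg ÷ 256 mL = 21.75391 mg/mL
Rate = 1074 mg/hr ÷ 21.75391 mg/mL = 49.37044 mL/hr
Volume infused = 49.37044 mL/hr × 1.8 hr = 88.8668 mL
Volume remaining = 256 − 88.8668 = 167.1332 mL
Drug remaining = 167.1332 mL × 21.75391 mg/mL = 3635.8 mg

3636 mg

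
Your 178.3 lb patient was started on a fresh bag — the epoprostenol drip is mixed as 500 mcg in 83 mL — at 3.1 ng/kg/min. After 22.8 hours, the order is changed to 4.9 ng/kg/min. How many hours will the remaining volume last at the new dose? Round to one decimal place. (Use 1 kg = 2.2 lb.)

6.6 hours

Initial rate:
Weight = 178.3 lb ÷ 2.2 lb/kg = 81.04545 kg
Dose = 3.1 ng/kg/min × 81.04545 kg = 251.2409 ng/min
251.2409 ng/min × 60 min/hr = 15074.45 ng/hr
Concentration = 500 mcg ÷ 83 mL = 6.024096 mcg/mL = 6024.096 ng/mL
Rate = 15074.45 ng/hr ÷ 6024.096 ng/mL = 2.502359 mL/hr
Volume infused so far = 2.502359 mL/hr × 22.8 hr = 57.0538 mL
Volume remaining = 83 − 57.0538 = 25.9462 mL
New rate:
Dose = 4.9 ng/kg/min × 81.04545 kg = 397.1227 ng/min
397.1227 ng/min × 60 min/hr = 23827.36 ng/hr
Rate = 23827.36 ng/hr ÷ 6024.096 ng/mL = 3.955342 mL/hr
Time remaining = 25.9462 mL ÷ 3.955342 mL/hr = 6.559787 hr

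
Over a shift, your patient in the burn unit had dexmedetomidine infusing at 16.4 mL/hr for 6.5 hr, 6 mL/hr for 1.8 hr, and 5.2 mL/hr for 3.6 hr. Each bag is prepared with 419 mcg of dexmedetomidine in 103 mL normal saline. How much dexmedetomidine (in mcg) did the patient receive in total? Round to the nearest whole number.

554 mcg

Concentration = 419 mcg ÷ 103 mL = 4.067961 mcg/mL
Stage 1: 16.4 mL/hr × 6.5 hr = 106.6 mL → 106.6 mL × 4.067961 mcg/mL = 433.6447 mcg
Stage 2: 6 mL/hr × 1.8 hr = 10.8 mL → 10.8 mL × 4.067961 mcg/mL = 43.93398 mcg
Stage 3: 5.2 mL/hr × 3.6 hr = 18.72 mL → 18.72 mL × 4.067961 mcg/mL = 76.15223 mcg
Total = 433.6447 + 43.93398 + 76.15223 = 553.7309 mcg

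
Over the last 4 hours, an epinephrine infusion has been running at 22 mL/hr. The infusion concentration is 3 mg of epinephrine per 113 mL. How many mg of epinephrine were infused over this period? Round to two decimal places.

Concentration = 3 mg ÷ 113 mL = 0.02654867 mg/mL = 26.54867 mcg/mL
Drug rate = 22 mL/hr × 26.54867 mcg/mL = 584.0708 mcg/hr
Total = 584.0708 mcg/hr × 4 hr = 2336.283 mcg = 2.336283 mg

2.34 mg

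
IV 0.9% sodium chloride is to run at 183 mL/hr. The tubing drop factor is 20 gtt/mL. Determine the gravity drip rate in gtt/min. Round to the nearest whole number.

183 mL/hr ÷ 60 min/hr = 3.05 mL/min
3.05 mL/min × 20 gtt/mL = 61 gtt/min

61 gtt/min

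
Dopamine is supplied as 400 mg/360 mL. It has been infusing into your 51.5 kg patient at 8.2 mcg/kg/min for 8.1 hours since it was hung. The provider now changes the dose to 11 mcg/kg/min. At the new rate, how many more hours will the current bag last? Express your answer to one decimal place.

5.7 hours

Initial rate:
Dose = 8.2 mcg/kg/min × 51.5 kg = 422.3 mcg/min
422.3 mcg/min × 60 min/hr = 25338 mcg/hr
Concentration = 400 mg ÷ 360 mL = 1.111111 mg/mL = 1111.111 mcg/mL
Rate = 25338 mcg/hr ÷ 1111.111 mcg/mL = 22.8042 mL/hr
Volume infused so far = 22.8042 mL/hr × 8.1 hr = 184.714 mL
Volume remaining = 360 − 184.714 = 175.286 mL
New rate:
Dose = 11 mcg/kg/min × 51.5 kg = 566.5 mcg/min
566.5 mcg/min × 60 min/hr = 33990 mcg/hr
Rate = 33990 mcg/hr ÷ 1111.111 mcg/mL = 30.591 mL/hr
Time remaining = 175.286 mL ÷ 30.591 mL/hr = 5.729985 hr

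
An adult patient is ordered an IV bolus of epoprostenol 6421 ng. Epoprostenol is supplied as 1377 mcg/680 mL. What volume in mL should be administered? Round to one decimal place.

3.2 mL

Concentration = 1377 mcg ÷ 680 mL = 2.025 mcg/mL = 2025 ng/mL
Volume = 6421 ng ÷ 2025 ng/mL = 3.170864 mL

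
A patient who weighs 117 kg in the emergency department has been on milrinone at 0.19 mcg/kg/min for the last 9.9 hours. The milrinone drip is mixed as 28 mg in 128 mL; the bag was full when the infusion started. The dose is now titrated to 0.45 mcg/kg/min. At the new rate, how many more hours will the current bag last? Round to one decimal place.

4.7 hours

Initial rate:
Dose = 0.19 mcg/kg/min × 117 kg = 22.23 mcg/min
22.23 mcg/min × 60 min/hr = 1333.8 mcg/hr
Concentration = 28 mg ÷ 128 mL = 0.21875 mg/mL = 218.75 mcg/mL
Rate = 1333.8 mcg/hr ÷ 218.75 mcg/mL = 6.097371 mL/hr
Volume infused so far = 6.097371 mL/hr × 9.9 hr = 60.36398 mL
Volume remaining = 128 − 60.36398 = 67.63602 mL
New rate:
Dose = 0.45 mcg/kg/min × 117 kg = 52.65 mcg/min
52.65 mcg/min × 60 min/hr = 3159 mcg/hr
Rate = 3159 mcg/hr ÷ 218.75 mcg/mL = 14.44114 mL/hr
Time remaining = 67.63602 mL ÷ 14.44114 mL/hr = 4.683564 hr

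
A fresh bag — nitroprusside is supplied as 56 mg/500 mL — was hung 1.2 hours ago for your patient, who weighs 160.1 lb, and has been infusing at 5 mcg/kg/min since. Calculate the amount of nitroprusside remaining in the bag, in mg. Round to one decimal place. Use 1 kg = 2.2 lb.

29.8 mg

Weight = 160.1 lb ÷ 2.2 lb/kg = 72.77273 kg
Dose = 5 mcg/kg/min × 72.77273 kg = 363.8636 mcg/min
363.8636 mcg/min × 60 min/hr = 21831.82 mcg/hr
Concentration = 56 mg ÷ 500 mL = 0.112 mg/mL = 112 mcg/mL
Rate = 21831.82 mcg/hr ÷ 112 mcg/mL = 194.9269 mL/hr
Volume infused = 194.9269 mL/hr × 1.2 hr = 233.9123 mL
Volume remaining = 500 − 233.9123 = 266.0877 mL
Drug remaining = 266.0877 mL × 112 mcg/mL = 29801.82 mcg = 29.80182 mg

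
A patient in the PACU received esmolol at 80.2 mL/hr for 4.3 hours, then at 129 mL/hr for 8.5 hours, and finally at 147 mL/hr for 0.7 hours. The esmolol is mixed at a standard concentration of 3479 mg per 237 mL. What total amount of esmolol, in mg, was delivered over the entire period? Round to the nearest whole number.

22669 mg

Concentration = 3479 mg ÷ 237 mL = 14.67932 mg/mL
Stage 1: 80.2 mL/hr × 4.3 hr = 344.86 mL → 344.86 mL × 14.67932 mg/mL = 5062.312 mg
Stage 2: 129 mL/hr × 8.5 hr = 1096.5 mL → 1096.5 mL × 14.67932 mg/mL = 16095.88 mg
Stage 3: 147 mL/hr × 0.7 hr = 102.9 mL → 102.9 mL × 14.67932 mg/mL = 1510.503 mg
Total = 5062.312 + 16095.88 + 1510.503 = 22668.69 mg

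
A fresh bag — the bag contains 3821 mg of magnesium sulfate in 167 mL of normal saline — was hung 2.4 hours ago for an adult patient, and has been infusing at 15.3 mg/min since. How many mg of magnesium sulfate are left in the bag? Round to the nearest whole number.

1618 mg

15.3 mg/min × 60 min/hr = 918 mg/hr
Concentration = 3821 mg ÷ 167 mL = 22.88024 mg/mL
Rate = 918 mg/hr ÷ 22.88024 mg/mL = 40.12196 mL/hr
Volume infused = 40.12196 mL/hr × 2.4 hr = 96.2927 mL
Volume remaining = 167 − 96.2927 = 70.7073 mL
Drug remaining = 70.7073 mL × 22.88024 mg/mL = 1617.8 mg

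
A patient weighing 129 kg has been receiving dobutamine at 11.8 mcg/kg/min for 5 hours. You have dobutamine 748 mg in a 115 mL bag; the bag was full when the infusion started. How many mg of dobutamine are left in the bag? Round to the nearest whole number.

Dose = 11.8 mcg/kg/min × 129 kg = 1522.2 mcg/min
1522.2 mcg/min × 60 min/hr = 91332 mcg/hr
Concentration = 748 mg ÷ 115 mL = 6.504348 mg/mL = 6504.348 mcg/mL
Rate = 91332 mcg/hr ÷ 6504.348 mcg/mL = 14.04168 mL/hr
Volume infused = 14.04168 mL/hr × 5 hr = 70.20842 mL
Volume remaining = 115 − 70.20842 = 44.79158 mL
Drug remaining = 44.79158 mL × 6504.348 mcg/mL = 291340 mcg = 291.34 mg

291 mg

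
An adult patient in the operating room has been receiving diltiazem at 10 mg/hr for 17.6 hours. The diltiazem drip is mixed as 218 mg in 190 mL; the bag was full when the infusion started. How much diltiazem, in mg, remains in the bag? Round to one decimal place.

Concentration = 218 mg ÷ 190 mL = 1.147368 mg/mL
Rate = 10 mg/hr ÷ 1.147368 mg/mL = 8.715596 mL/hr
Volume infused = 8.715596 mL/hr × 17.6 hr = 153.3945 mL
Volume remaining = 190 − 153.3945 = 36.6055 mL
Drug remaining = 36.6055 mL × 1.147368 mg/mL = 42 mg

42.0 mg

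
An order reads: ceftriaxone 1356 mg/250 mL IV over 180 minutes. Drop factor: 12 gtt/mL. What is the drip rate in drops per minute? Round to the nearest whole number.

17 gtt/min

250 mL ÷ (180 min) = 1.388889 mL/min
1.388889 mL/min × 12 gtt/mL = 16.66667 gtt/min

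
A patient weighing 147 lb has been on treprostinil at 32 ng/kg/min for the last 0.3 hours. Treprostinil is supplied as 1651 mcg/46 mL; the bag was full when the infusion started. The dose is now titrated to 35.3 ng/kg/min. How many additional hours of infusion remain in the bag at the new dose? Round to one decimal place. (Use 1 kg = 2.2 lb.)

11.4 hours

Initial rate:
Weight = 147 lb ÷ 2.2 lb/kg = 66.81818 kg
Dose = 32 ng/kg/min × 66.81818 kg = 2138.182 ng/min
2138.182 ng/min × 60 min/hr = 128290.9 ng/hr
Concentration = 1651 mcg ÷ 46 mL = 35.8913 mcg/mL = 35891.3 ng/mL
Rate = 128290.9 ng/hr ÷ 35891.3 ng/mL = 3.574429 mL/hr
Volume infused so far = 3.574429 mL/hr × 0.3 hr = 1.072329 mL
Volume remaining = 46 − 1.072329 = 44.92767 mL
New rate:
Dose = 35.3 ng/kg/min × 66.81818 kg = 2358.682 ng/min
2358.682 ng/min × 60 min/hr = 141520.9 ng/hr
Rate = 141520.9 ng/hr ÷ 35891.3 ng/mL = 3.943042 mL/hr
Time remaining = 44.92767 mL ÷ 3.943042 mL/hr = 11.39417 hr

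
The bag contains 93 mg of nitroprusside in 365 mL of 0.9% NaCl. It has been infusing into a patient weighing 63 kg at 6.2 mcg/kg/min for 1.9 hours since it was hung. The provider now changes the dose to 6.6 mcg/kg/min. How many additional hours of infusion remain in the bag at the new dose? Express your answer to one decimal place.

1.9 hours

Initial rate:
Dose = 6.2 mcg/kg/min × 63 kg = 390.6 mcg/min
390.6 mcg/min × 60 min/hr = 23436 mcg/hr
Concentration = 93 mg ÷ 365 mL = 0.2547945 mg/mL = 254.7945 mcg/mL
Rate = 23436 mcg/hr ÷ 254.7945 mcg/mL = 91.98 mL/hr
Volume infused so far = 91.98 mL/hr × 1.9 hr = 174.762 mL
Volume remaining = 365 − 174.762 = 190.238 mL
New rate:
Dose = 6.6 mcg/kg/min × 63 kg = 415.8 mcg/min
415.8 mcg/min × 60 min/hr = 24948 mcg/hr
Rate = 24948 mcg/hr ÷ 254.7945 mcg/mL = 97.91419 mL/hr
Time remaining = 190.238 mL ÷ 97.91419 mL/hr = 1.942905 hr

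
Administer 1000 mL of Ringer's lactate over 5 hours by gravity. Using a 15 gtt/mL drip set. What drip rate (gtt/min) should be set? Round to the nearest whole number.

1000 mL ÷ (5 hr × 60 = 300 min) = 3.333333 mL/min
3.333333 mL/min × 15 gtt/mL = 50 gtt/min

50 gtt/min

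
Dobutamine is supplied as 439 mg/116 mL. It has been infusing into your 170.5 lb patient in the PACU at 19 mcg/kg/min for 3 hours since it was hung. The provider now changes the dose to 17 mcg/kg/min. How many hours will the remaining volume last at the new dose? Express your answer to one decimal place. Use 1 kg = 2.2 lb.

Initial rate:
Weight = 170.5 lb ÷ 2.2 lb/kg = 77.5 kg
Dose = 19 mcg/kg/min × 77.5 kg = 1472.5 mcg/min
1472.5 mcg/min × 60 min/hr = 88350 mcg/hr
Concentration = 439 mg ÷ 116 mL = 3.784483 mg/mL = 3784.483 mcg/mL
Rate = 88350 mcg/hr ÷ 3784.483 mcg/mL = 23.34533 mL/hr
Volume infused so far = 23.34533 mL/hr × 3 hr = 70.03599 mL
Volume remaining = 116 − 70.03599 = 45.96401 mL
New rate:
Dose = 17 mcg/kg/min × 77.5 kg = 1317.5 mcg/min
1317.5 mcg/min × 60 min/hr = 79050 mcg/hr
Rate = 79050 mcg/hr ÷ 3784.483 mcg/mL = 20.88793 mL/hr
Time remaining = 45.96401 mL ÷ 20.88793 mL/hr = 2.200506 hr

2.2 hours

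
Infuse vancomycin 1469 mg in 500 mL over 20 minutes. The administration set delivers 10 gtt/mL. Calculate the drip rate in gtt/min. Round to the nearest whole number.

500 mL ÷ (20 min) = 25 mL/min
25 mL/min × 10 gtt/mL = 250 gtt/min

250 gtt/min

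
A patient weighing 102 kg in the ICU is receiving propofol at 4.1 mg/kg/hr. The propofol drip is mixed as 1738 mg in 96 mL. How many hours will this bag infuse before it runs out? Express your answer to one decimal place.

4.2 hours

Dose = 4.1 mg/kg/hr × 102 kg = 418.2 mg/hr
Concentration = 1738 mg ÷ 96 mL = 18.10417 mg/mL
Rate = 418.2 mg/hr ÷ 18.10417 mg/mL = 23.09965 mL/hr
Duration = 96 mL ÷ 23.09965 mL/hr = 4.155906 hr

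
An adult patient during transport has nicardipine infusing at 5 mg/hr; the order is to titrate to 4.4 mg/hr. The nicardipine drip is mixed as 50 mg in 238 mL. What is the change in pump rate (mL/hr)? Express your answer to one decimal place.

At the current dose:
Concentration = 50 mg ÷ 238 mL = 0.210084 mg/mL
Rate = 5 mg/hr ÷ 0.210084 mg/mL = 23.8 mL/hr
At the new dose:
Rate = 4.4 mg/hr ÷ 0.210084 mg/mL = 20.944 mL/hr
Change = 20.944 − 23.8 = -2.856 mL/hr → 2.856 mL/hr decrease

2.9 mL/hr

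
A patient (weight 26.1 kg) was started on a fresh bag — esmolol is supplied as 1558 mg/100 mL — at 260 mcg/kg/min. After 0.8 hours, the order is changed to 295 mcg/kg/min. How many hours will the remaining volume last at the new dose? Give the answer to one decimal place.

Initial rate:
Dose = 260 mcg/kg/min × 26.1 kg = 6786 mcg/min
6786 mcg/min × 60 min/hr = 407160 mcg/hr
Concentration = 1558 mg ÷ 100 mL = 15.58 mg/mL = 15580 mcg/mL
Rate = 407160 mcg/hr ÷ 15580 mcg/mL = 26.1335 mL/hr
Volume infused so far = 26.1335 mL/hr × 0.8 hr = 20.9068 mL
Volume remaining = 100 − 20.9068 = 79.0932 mL
New rate:
Dose = 295 mcg/kg/min × 26.1 kg = 7699.5 mcg/min
7699.5 mcg/min × 60 min/hr = 461970 mcg/hr
Rate = 461970 mcg/hr ÷ 15580 mcg/mL = 29.65148 mL/hr
Time remaining = 79.0932 mL ÷ 29.65148 mL/hr = 2.667429 hr

2.7 hours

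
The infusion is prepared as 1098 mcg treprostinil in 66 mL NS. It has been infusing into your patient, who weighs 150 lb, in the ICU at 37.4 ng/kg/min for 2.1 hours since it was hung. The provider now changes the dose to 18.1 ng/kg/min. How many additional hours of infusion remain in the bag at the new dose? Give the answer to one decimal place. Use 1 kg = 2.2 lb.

Initial rate:
Weight = 150 lb ÷ 2.2 lb/kg = 68.18182 kg
Dose = 37.4 ng/kg/min × 68.18182 kg = 2550 ng/min
2550 ng/min × 60 min/hr = 153000 ng/hr
Concentration = 1098 mcg ÷ 66 mL = 16.63636 mcg/mL = 16636.36 ng/mL
Rate = 153000 ng/hr ÷ 16636.36 ng/mL = 9.196721 mL/hr
Volume infused so far = 9.196721 mL/hr × 2.1 hr = 19.31311 mL
Volume remaining = 66 − 19.31311 = 46.68689 mL
New rate:
Dose = 18.1 ng/kg/min × 68.18182 kg = 1234.091 ng/min
1234.091 ng/min × 60 min/hr = 74045.45 ng/hr
Rate = 74045.45 ng/hr ÷ 16636.36 ng/mL = 4.45082 mL/hr
Time remaining = 46.68689 mL ÷ 4.45082 mL/hr = 10.4895 hr

10.5 hours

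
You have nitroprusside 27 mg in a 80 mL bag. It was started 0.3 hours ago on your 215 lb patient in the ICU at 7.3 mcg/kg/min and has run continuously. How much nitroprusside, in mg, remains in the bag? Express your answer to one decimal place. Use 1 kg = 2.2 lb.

14.2 mg

Weight = 215 lb ÷ 2.2 lb/kg = 97.72727 kg
Dose = 7.3 mcg/kg/min × 97.72727 kg = 713.4091 mcg/min
713.4091 mcg/min × 60 min/hr = 42804.55 mcg/hr
Concentration = 27 mg ÷ 80 mL = 0.3375 mg/mL = 337.5 mcg/mL
Rate = 42804.55 mcg/hr ÷ 337.5 mcg/mL = 126.8283 mL/hr
Volume infused = 126.8283 mL/hr × 0.3 hr = 38.04848 mL
Volume remaining = 80 − 38.04848 = 41.95152 mL
Drug remaining = 41.95152 mL × 337.5 mcg/mL = 14158.64 mcg = 14.15864 mg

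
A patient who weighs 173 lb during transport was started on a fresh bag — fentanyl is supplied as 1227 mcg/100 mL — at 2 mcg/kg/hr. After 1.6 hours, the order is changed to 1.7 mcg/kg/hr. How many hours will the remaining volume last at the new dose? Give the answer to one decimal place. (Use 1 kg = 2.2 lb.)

Initial rate:
Weight = 173 lb ÷ 2.2 lb/kg = 78.63636 kg
Dose = 2 mcg/kg/hr × 78.63636 kg = 157.2727 mcg/hr
Concentration = 1227 mcg ÷ 100 mL = 12.27 mcg/mL
Rate = 157.2727 mcg/hr ÷ 12.27 mcg/mL = 12.81766 mL/hr
Volume infused so far = 12.81766 mL/hr × 1.6 hr = 20.50826 mL
Volume remaining = 100 − 20.50826 = 79.49174 mL
New rate:
Dose = 1.7 mcg/kg/hr × 78.63636 kg = 133.6818 mcg/hr
Rate = 133.6818 mcg/hr ÷ 12.27 mcg/mL = 10.89501 mL/hr
Time remaining = 79.49174 mL ÷ 10.89501 mL/hr = 7.296158 hr

7.3 hours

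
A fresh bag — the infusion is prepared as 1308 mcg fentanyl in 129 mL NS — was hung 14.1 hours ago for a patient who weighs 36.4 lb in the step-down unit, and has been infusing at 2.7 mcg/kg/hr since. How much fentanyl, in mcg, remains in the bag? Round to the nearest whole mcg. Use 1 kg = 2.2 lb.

Weight = 36.4 lb ÷ 2.2 lb/kg = 16.54545 kg
Dose = 2.7 mcg/kg/hr × 16.54545 kg = 44.67273 mcg/hr
Concentration = 1308 mcg ÷ 129 mL = 10.13953 mcg/mL
Rate = 44.67273 mcg/hr ÷ 10.13953 mcg/mL = 4.405796 mL/hr
Volume infused = 4.405796 mL/hr × 14.1 hr = 62.12173 mL
Volume remaining = 129 − 62.12173 = 66.87827 mL
Drug remaining = 66.87827 mL × 10.13953 mcg/mL = 678.1145 mcg

678 mcg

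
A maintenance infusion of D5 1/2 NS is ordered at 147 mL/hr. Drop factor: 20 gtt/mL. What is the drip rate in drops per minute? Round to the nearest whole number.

147 mL/hr ÷ 60 min/hr = 2.45 mL/min
2.45 mL/min × 20 gtt/mL = 49 gtt/min

49 gtt/min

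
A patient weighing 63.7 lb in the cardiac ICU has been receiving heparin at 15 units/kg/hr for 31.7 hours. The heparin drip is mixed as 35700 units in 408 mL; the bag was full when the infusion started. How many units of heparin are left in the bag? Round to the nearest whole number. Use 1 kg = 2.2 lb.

Weight = 63.7 lb ÷ 2.2 lb/kg = 28.95455 kg
Dose = 15 units/kg/hr × 28.95455 kg = 434.3182 units/hr
Concentration = 35700 units ÷ 408 mL = 87.5 units/mL
Rate = 434.3182 units/hr ÷ 87.5 units/mL = 4.963636 mL/hr
Volume infused = 4.963636 mL/hr × 31.7 hr = 157.3473 mL
Volume remaining = 408 − 157.3473 = 250.6527 mL
Drug remaining = 250.6527 mL × 87.5 units/mL = 21932.11 units

21932 units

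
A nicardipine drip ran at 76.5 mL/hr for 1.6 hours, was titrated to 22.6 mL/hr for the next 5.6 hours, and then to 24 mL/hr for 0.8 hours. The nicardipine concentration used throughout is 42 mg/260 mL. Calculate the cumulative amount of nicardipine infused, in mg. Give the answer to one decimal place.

Concentration = 42 mg ÷ 260 mL = 0.1615385 mg/mL
Stage 1: 76.5 mL/hr × 1.6 hr = 122.4 mL → 122.4 mL × 0.1615385 mg/mL = 19.77231 mg
Stage 2: 22.6 mL/hr × 5.6 hr = 126.56 mL → 126.56 mL × 0.1615385 mg/mL = 20.44431 mg
Stage 3: 24 mL/hr × 0.8 hr = 19.2 mL → 19.2 mL × 0.1615385 mg/mL = 3.101538 mg
Total = 19.77231 + 20.44431 + 3.101538 = 43.31815 mg

43.3 mg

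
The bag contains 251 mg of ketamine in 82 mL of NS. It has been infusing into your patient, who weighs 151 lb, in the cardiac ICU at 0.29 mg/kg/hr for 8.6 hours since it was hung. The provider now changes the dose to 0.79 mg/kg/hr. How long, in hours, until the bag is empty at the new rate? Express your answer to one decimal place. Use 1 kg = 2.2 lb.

Initial rate:
Weight = 151 lb ÷ 2.2 lb/kg = 68.63636 kg
Dose = 0.29 mg/kg/hr × 68.63636 kg = 19.90455 mg/hr
Concentration = 251 mg ÷ 82 mL = 3.060976 mg/mL
Rate = 19.90455 mg/hr ÷ 3.060976 mg/mL = 6.50268 mL/hr
Volume infused so far = 6.50268 mL/hr × 8.6 hr = 55.92305 mL
Volume remaining = 82 − 55.92305 = 26.07695 mL
New rate:
Dose = 0.79 mg/kg/hr × 68.63636 kg = 54.22273 mg/hr
Rate = 54.22273 mg/hr ÷ 3.060976 mg/mL = 17.7142 mL/hr
Time remaining = 26.07695 mL ÷ 17.7142 mL/hr = 1.472093 hr

1.5 hours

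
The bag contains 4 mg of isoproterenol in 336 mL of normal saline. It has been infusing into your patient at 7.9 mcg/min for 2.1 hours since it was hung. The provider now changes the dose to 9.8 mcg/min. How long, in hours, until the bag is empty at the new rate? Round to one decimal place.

Initial rate:
7.9 mcg/min × 60 min/hr = 474 mcg/hr
Concentration = 4 mg ÷ 336 mL = 0.01190476 mg/mL = 11.90476 mcg/mL
Rate = 474 mcg/hr ÷ 11.90476 mcg/mL = 39.816 mL/hr
Volume infused so far = 39.816 mL/hr × 2.1 hr = 83.6136 mL
Volume remaining = 336 − 83.6136 = 252.3864 mL
New rate:
9.8 mcg/min × 60 min/hr = 588 mcg/hr
Rate = 588 mcg/hr ÷ 11.90476 mcg/mL = 49.392 mL/hr
Time remaining = 252.3864 mL ÷ 49.392 mL/hr = 5.109864 hr

5.1 hours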